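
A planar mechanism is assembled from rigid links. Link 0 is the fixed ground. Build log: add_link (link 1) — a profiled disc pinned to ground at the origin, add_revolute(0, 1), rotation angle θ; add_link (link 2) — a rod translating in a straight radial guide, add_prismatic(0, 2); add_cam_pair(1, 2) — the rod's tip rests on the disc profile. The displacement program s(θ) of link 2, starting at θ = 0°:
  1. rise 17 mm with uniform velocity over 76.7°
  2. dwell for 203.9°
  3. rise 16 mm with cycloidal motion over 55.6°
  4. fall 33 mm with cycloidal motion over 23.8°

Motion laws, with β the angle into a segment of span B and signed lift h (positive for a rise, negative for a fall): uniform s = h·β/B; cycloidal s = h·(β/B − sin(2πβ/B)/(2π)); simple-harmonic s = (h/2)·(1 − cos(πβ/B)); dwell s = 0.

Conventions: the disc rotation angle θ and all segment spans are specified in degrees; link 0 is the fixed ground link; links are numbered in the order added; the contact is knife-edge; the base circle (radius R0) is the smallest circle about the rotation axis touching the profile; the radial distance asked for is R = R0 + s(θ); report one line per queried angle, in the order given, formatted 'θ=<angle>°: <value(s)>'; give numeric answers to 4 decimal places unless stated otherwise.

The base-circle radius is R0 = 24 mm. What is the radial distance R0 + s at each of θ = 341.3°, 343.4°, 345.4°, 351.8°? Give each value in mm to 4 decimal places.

seg 1 [0°–76.7°] uniform, h=17: full span → s += 17 → s = 17.0000
seg 2 [76.7°–280.6°] dwell: s stays 17.0000
seg 3 [280.6°–336.2°] cycloidal, h=16: full span → s += 16 → s = 33.0000
seg 4 [336.2°–360°] cycloidal, h=-33: θ=341.3° here. β=5.1, B=23.8. -33·(0.2143 − sin(2π·0.2143)/(2π)) = -1.9510 → s = 31.0490
seg 4 [336.2°–360°] cycloidal, h=-33: θ=343.4° here. β=7.2, B=23.8. -33·(0.3025 − sin(2π·0.3025)/(2π)) = -5.0145 → s = 27.9855
seg 4 [336.2°–360°] cycloidal, h=-33: θ=345.4° here. β=9.2, B=23.8. -33·(0.3866 − sin(2π·0.3866)/(2π)) = -9.3217 → s = 23.6783
seg 4 [336.2°–360°] cycloidal, h=-33: θ=351.8° here. β=15.6, B=23.8. -33·(0.6555 − sin(2π·0.6555)/(2π)) = -25.9827 → s = 7.0173
θ=341.3°: R = R0 + s = 24 + 31.0490 = 55.0490
θ=343.4°: R = R0 + s = 24 + 27.9855 = 51.9855
θ=345.4°: R = R0 + s = 24 + 23.6783 = 47.6783
θ=351.8°: R = R0 + s = 24 + 7.0173 = 31.0173

θ=341.3°: 55.0490
θ=343.4°: 51.9855
θ=345.4°: 47.6783
θ=351.8°: 31.0173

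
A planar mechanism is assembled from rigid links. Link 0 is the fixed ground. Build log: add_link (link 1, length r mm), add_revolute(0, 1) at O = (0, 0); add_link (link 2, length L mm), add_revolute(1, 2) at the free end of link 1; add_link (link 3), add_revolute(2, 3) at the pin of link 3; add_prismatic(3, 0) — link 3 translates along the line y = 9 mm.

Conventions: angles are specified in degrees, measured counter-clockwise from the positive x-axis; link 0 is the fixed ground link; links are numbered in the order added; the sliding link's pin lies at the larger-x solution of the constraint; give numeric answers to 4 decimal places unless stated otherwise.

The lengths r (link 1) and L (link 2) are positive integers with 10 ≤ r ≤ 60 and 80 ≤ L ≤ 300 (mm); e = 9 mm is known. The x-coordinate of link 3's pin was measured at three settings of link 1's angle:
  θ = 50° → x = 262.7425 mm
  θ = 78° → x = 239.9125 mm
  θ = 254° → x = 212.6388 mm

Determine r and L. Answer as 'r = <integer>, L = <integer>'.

constraint per measurement: (x − r cos θ)² + (r sin θ − e)² = L²
subtracting the θ₁ and θ₂ equations cancels the r² and L² terms:
r = (x₁² − x₂²) / (2[(x₁cos θ₁ + e sin θ₁) − (x₂cos θ₂ + e sin θ₂)]) = 49.0000 → r = 49
L² = (x₁ − r cos θ₁)² + (r sin θ₁ − e)² = 54288.9830 → L = 233.0000 → L = 233
check at θ₃=254°: x = 212.6388 (printed 212.6388) ✓

r = 49, L = 233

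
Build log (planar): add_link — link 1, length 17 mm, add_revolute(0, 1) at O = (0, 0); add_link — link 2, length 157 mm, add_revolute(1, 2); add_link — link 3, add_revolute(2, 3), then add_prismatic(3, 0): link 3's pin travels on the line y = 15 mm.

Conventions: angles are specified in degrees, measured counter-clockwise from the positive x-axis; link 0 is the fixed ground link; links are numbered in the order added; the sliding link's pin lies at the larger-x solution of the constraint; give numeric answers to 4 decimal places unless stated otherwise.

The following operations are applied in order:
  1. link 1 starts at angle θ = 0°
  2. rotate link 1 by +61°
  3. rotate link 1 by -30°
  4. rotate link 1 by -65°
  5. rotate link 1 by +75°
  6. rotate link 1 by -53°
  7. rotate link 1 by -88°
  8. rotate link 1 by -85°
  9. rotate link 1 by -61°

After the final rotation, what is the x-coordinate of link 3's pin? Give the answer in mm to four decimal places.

geometry: r = 17 mm, L = 157 mm, e = 15 mm; θ starts at 0°
rotate link 1 by +61°: θ ← 0° +61° = 61°
rotate link 1 by -30°: θ ← 61° -30° = 31°
rotate link 1 by -65°: θ ← 31° -65° = -34°
rotate link 1 by +75°: θ ← -34° +75° = 41°
rotate link 1 by -53°: θ ← 41° -53° = -12°
rotate link 1 by -88°: θ ← -12° -88° = -100°
rotate link 1 by -85°: θ ← -100° -85° = -185°
rotate link 1 by -61°: θ ← -185° -61° = -246°
crank pin P = (r cos θ, r sin θ) = (-6.914523, 15.530273)
h = r sin θ − e = 15.530273 − 15 = 0.530273
x = r cos θ + √(L² − h²) = -6.914523 + 156.999104 = 150.084582

150.0846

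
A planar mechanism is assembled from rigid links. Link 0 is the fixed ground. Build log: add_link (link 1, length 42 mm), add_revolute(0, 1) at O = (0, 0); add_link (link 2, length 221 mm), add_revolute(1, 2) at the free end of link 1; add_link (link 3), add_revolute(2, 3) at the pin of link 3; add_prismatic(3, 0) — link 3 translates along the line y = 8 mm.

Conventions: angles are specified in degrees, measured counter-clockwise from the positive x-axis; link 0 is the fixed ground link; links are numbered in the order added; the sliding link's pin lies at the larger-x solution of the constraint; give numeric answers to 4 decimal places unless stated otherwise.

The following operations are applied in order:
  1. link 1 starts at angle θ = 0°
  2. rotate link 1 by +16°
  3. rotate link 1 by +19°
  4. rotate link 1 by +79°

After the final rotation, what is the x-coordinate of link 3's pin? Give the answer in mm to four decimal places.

geometry: r = 42 mm, L = 221 mm, e = 8 mm; θ starts at 0°
rotate link 1 by +16°: θ ← 0° +16° = 16°
rotate link 1 by +19°: θ ← 16° +19° = 35°
rotate link 1 by +79°: θ ← 35° +79° = 114°
crank pin P = (r cos θ, r sin θ) = (-17.082939, 38.368909)
h = r sin θ − e = 38.368909 − 8 = 30.368909
x = r cos θ + √(L² − h²) = -17.082939 + 218.903470 = 201.820531

201.8205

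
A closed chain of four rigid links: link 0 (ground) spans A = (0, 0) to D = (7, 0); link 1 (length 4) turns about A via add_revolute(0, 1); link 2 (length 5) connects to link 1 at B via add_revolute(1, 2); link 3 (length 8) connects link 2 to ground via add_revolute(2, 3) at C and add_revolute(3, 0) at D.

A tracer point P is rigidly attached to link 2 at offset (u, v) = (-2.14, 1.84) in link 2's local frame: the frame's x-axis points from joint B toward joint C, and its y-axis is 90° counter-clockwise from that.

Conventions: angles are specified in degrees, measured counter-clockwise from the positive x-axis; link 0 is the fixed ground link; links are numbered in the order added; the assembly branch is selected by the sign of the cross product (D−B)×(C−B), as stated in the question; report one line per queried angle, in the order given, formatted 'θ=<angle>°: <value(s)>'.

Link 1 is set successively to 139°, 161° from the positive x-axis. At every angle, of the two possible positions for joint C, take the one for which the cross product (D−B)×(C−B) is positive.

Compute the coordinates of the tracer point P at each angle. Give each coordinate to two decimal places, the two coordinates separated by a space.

A=(0,0), D=(7.00,0)
θ=139°: B = A + 4.00·(cos139°, sin139°) = (-3.0188, 2.6242)
θ=139°: |BD| = 10.3568
θ=139°: circle(B,5.00) ∩ circle(D,8.00): a=3.2956, h=3.7602
θ=139°:   candidates: C₊=(1.1220,5.4267) cross=38.944; C₋=(-0.7836,-1.8483) cross=-38.944
θ=139°:   branch + wants cross > 0 → take C=(1.1220,5.4267) (cross=38.944)
θ=139°: ex = (C−B)/|BC| = (0.8282,0.5605); ey = (-0.5605,0.8282)
θ=139°: P = B + -2.14·ex + 1.84·ey = (-5.8224,2.9486)
θ=161°: B = A + 4.00·(cos161°, sin161°) = (-3.7821, 1.3023)
θ=161°: |BD| = 10.8604
θ=161°: circle(B,5.00) ∩ circle(D,8.00): a=3.6347, h=3.4335
θ=161°:   candidates: C₊=(0.2381,4.2752) cross=37.289; C₋=(-0.5853,-2.5423) cross=-37.289
θ=161°:   branch + wants cross > 0 → take C=(0.2381,4.2752) (cross=37.289)
θ=161°: ex = (C−B)/|BC| = (0.8040,0.5946); ey = (-0.5946,0.8040)
θ=161°: P = B + -2.14·ex + 1.84·ey = (-6.5967,1.5093)

θ=139°: -5.82 2.95
θ=161°: -6.60 1.51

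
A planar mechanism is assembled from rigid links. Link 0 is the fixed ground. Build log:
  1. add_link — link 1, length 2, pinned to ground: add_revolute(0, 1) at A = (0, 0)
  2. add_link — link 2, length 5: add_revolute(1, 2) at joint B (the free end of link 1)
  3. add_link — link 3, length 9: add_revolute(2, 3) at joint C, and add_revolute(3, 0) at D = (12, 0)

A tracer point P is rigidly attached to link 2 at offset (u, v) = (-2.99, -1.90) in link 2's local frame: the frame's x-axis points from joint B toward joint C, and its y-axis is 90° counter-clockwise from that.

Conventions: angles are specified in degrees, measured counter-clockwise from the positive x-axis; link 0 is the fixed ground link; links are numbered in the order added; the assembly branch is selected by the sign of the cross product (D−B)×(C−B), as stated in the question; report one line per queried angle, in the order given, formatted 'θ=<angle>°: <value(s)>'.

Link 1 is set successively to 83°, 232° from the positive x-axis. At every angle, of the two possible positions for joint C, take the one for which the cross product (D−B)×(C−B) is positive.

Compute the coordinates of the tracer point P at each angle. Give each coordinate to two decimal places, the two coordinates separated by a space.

A=(0,0), D=(12.00,0)
θ=83°: B = A + 2.00·(cos83°, sin83°) = (0.2437, 1.9851)
θ=83°: |BD| = 11.9227
θ=83°: circle(B,5.00) ∩ circle(D,9.00): a=3.6129, h=3.4565
θ=83°:   candidates: C₊=(4.3817,4.7918) cross=41.210; C₋=(3.2307,-2.0247) cross=-41.210
θ=83°:   branch + wants cross > 0 → take C=(4.3817,4.7918) (cross=41.210)
θ=83°: ex = (C−B)/|BC| = (0.8276,0.5613); ey = (-0.5613,0.8276)
θ=83°: P = B + -2.99·ex + -1.90·ey = (-1.1642,-1.2657)
θ=232°: B = A + 2.00·(cos232°, sin232°) = (-1.2313, -1.5760)
θ=232°: |BD| = 13.3249
θ=232°: circle(B,5.00) ∩ circle(D,9.00): a=4.5611, h=2.0485
θ=232°:   candidates: C₊=(3.0555,0.9976) cross=27.296; C₋=(3.5400,-3.0707) cross=-27.296
θ=232°:   branch + wants cross > 0 → take C=(3.0555,0.9976) (cross=27.296)
θ=232°: ex = (C−B)/|BC| = (0.8574,0.5147); ey = (-0.5147,0.8574)
θ=232°: P = B + -2.99·ex + -1.90·ey = (-2.8168,-4.7440)

θ=83°: -1.16 -1.27
θ=232°: -2.82 -4.74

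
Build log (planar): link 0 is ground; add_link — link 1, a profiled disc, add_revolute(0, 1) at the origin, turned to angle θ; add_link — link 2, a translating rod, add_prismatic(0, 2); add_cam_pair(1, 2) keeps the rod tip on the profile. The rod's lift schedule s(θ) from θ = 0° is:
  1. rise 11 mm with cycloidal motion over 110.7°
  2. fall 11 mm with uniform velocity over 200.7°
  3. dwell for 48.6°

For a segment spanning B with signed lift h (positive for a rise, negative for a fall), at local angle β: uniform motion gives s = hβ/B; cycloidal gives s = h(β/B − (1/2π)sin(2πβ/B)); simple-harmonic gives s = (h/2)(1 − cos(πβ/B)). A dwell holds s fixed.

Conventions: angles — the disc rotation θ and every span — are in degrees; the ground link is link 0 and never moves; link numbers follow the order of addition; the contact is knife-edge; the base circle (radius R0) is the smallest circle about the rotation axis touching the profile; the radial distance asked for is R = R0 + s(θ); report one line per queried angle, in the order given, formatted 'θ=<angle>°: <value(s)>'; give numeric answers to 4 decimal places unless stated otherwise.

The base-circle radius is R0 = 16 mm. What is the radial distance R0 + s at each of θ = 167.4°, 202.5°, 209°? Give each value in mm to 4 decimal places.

seg 1 [0°–110.7°] cycloidal, h=11: full span → s += 11 → s = 11.0000
seg 2 [110.7°–311.4°] uniform, h=-11: θ=167.4° here. β=56.7, B=200.7. -11·56.7/200.7 = -3.1076 → s = 7.8924
seg 2 [110.7°–311.4°] uniform, h=-11: θ=202.5° here. β=91.8, B=200.7. -11·91.8/200.7 = -5.0314 → s = 5.9686
seg 2 [110.7°–311.4°] uniform, h=-11: θ=209° here. β=98.3, B=200.7. -11·98.3/200.7 = -5.3876 → s = 5.6124
θ=167.4°: R = R0 + s = 16 + 7.8924 = 23.8924
θ=202.5°: R = R0 + s = 16 + 5.9686 = 21.9686
θ=209°: R = R0 + s = 16 + 5.6124 = 21.6124

θ=167.4°: 23.8924
θ=202.5°: 21.9686
θ=209°: 21.6124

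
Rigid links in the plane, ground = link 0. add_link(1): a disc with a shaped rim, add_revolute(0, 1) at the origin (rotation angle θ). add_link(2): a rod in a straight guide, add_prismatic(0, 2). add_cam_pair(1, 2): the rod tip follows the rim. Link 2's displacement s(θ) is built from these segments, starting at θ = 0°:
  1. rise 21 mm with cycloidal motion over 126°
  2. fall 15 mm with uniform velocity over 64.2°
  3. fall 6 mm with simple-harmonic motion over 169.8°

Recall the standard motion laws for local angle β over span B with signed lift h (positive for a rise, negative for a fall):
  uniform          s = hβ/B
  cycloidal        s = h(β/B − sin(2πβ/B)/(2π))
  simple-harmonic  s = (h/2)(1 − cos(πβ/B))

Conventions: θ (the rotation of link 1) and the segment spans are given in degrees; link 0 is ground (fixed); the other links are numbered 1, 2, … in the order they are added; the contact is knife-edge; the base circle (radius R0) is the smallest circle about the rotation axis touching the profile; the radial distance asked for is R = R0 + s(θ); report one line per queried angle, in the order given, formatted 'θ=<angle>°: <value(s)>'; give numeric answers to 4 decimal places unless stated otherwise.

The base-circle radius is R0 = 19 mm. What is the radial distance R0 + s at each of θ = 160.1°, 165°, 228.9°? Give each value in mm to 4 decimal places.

segment 1 (0° to 126°, cycloidal, h = 21) is passed completely: s = 0.0000 + (21) = 21.0000
θ = 160.1° falls in segment 2 (126° to 190.2°, uniform, h = -15): β = 160.1 − 126 = 34.1°, B = 64.2°; Δs = -15·34.1/64.2 = -7.9673; s = 21.0000 − 7.9673 = 13.0327
θ = 165° falls in segment 2 (126° to 190.2°, uniform, h = -15): β = 165 − 126 = 39°, B = 64.2°; Δs = -15·39/64.2 = -9.1121; s = 21.0000 − 9.1121 = 11.8879
segment 2 (126° to 190.2°, uniform, h = -15) is passed completely: s = 21.0000 + (-15) = 6.0000
θ = 228.9° falls in segment 3 (190.2° to 360°, simple-harmonic, h = -6): β = 228.9 − 190.2 = 38.7°, B = 169.8°; Δs = -6/2·(1 − cos(π·0.2279)) = -0.7367; s = 6.0000 − 0.7367 = 5.2633
θ=160.1°: R = R0 + s = 19 + 13.0327 = 32.0327
θ=165°: R = R0 + s = 19 + 11.8879 = 30.8879
θ=228.9°: R = R0 + s = 19 + 5.2633 = 24.2633

θ=160.1°: 32.0327
θ=165°: 30.8879
θ=228.9°: 24.2633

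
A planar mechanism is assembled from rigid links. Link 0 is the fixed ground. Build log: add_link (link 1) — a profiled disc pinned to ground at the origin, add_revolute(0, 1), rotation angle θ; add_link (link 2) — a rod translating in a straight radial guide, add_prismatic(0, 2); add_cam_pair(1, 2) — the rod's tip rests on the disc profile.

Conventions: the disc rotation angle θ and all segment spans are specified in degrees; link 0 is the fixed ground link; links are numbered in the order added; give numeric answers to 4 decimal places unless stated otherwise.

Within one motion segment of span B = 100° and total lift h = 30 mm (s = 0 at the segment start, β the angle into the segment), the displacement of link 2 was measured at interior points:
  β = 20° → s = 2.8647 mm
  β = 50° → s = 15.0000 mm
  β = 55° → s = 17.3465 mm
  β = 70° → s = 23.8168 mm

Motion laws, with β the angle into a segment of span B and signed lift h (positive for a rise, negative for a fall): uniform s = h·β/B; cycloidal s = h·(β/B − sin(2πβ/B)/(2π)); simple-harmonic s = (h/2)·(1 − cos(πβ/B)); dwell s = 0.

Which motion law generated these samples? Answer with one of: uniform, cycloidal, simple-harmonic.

candidates at β/B = r: uniform s = h·r (linear in β); cycloidal s = h·(r − sin(2πr)/(2π)); simple-harmonic s = (h/2)(1 − cos(πr))
β=20°: printed 2.8647 | uniform 6.0000, cycloidal 1.4590, simple-harmonic 2.8647
β=50°: printed 15.0000 | uniform 15.0000, cycloidal 15.0000, simple-harmonic 15.0000
β=55°: printed 17.3465 | uniform 16.5000, cycloidal 17.9754, simple-harmonic 17.3465
β=70°: printed 23.8168 | uniform 21.0000, cycloidal 25.5410, simple-harmonic 23.8168
only one law matches every sample → simple-harmonic

simple-harmonic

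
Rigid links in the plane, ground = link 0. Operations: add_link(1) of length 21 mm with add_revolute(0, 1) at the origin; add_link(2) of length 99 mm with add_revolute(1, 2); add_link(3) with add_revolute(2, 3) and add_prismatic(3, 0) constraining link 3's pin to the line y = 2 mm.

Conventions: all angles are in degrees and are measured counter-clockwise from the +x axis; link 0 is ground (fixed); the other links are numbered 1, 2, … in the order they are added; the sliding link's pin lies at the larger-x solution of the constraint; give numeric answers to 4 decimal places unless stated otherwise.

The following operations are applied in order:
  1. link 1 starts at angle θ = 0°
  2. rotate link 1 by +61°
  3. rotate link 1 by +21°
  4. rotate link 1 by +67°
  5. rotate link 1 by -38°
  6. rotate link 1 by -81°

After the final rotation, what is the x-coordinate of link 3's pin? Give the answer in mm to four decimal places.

geometry: r = 21 mm, L = 99 mm, e = 2 mm; θ starts at 0°
rotate link 1 by +61°: θ ← 0° +61° = 61°
rotate link 1 by +21°: θ ← 61° +21° = 82°
rotate link 1 by +67°: θ ← 82° +67° = 149°
rotate link 1 by -38°: θ ← 149° -38° = 111°
rotate link 1 by -81°: θ ← 111° -81° = 30°
crank pin P = (r cos θ, r sin θ) = (18.186533, 10.500000)
h = r sin θ − e = 10.500000 − 2 = 8.500000
x = r cos θ + √(L² − h²) = 18.186533 + 98.634426 = 116.820960

116.8210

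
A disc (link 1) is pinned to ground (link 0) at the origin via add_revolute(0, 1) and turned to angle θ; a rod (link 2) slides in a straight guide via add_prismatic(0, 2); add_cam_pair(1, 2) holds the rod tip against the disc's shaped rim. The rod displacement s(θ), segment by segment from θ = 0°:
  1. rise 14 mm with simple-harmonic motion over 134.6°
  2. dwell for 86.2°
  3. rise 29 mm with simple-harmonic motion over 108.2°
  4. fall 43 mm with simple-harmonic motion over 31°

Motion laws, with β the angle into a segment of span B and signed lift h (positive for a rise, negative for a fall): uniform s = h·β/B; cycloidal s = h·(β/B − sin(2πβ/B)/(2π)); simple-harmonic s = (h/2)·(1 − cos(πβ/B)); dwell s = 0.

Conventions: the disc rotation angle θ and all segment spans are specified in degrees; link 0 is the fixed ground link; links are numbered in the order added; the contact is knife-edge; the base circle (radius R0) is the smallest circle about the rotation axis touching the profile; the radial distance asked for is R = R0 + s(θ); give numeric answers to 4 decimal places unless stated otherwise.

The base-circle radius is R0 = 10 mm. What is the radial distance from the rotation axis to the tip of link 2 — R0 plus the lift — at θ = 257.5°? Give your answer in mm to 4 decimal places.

segment 1 (0° to 134.6°, simple-harmonic, h = 14) is passed completely: s = 0.0000 + (14) = 14.0000
segment 2 (134.6° to 220.8°, dwell): s unchanged at 14.0000
θ = 257.5° falls in segment 3 (220.8° to 329°, simple-harmonic, h = 29): β = 257.5 − 220.8 = 36.7°, B = 108.2°; Δs = 29/2·(1 − cos(π·0.3392)) = 7.4821; s = 14.0000 + 7.4821 = 21.4821
R = R0 + s = 10 + 21.4821 = 31.4821

31.4821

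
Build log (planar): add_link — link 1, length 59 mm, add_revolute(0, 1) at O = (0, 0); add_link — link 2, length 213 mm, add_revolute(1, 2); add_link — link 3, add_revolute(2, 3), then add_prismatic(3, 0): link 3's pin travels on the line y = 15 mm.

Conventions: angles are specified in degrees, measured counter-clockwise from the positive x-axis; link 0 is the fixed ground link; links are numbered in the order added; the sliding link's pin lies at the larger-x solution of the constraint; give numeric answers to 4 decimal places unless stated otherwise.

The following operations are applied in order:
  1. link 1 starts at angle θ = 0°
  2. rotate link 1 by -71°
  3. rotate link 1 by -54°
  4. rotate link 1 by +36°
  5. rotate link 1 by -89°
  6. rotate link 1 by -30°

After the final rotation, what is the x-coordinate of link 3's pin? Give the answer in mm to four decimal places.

geometry: r = 59 mm, L = 213 mm, e = 15 mm; θ starts at 0°
rotate link 1 by -71°: θ ← 0° -71° = -71°
rotate link 1 by -54°: θ ← -71° -54° = -125°
rotate link 1 by +36°: θ ← -125° +36° = -89°
rotate link 1 by -89°: θ ← -89° -89° = -178°
rotate link 1 by -30°: θ ← -178° -30° = -208°
crank pin P = (r cos θ, r sin θ) = (-52.093908, 27.698822)
h = r sin θ − e = 27.698822 − 15 = 12.698822
x = r cos θ + √(L² − h²) = -52.093908 + 212.621118 = 160.527210

160.5272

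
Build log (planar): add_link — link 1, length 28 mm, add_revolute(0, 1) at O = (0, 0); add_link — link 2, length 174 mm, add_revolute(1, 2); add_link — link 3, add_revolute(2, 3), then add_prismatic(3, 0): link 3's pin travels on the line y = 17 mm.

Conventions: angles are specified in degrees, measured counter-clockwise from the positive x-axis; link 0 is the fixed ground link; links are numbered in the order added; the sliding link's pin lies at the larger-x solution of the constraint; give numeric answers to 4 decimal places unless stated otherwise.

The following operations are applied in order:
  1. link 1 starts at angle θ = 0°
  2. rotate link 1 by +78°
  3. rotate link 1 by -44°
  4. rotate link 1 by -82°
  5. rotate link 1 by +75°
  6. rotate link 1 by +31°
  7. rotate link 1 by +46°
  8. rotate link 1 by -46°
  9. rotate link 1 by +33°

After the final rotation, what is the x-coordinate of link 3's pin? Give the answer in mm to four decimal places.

geometry: r = 28 mm, L = 174 mm, e = 17 mm; θ starts at 0°
rotate link 1 by +78°: θ ← 0° +78° = 78°
rotate link 1 by -44°: θ ← 78° -44° = 34°
rotate link 1 by -82°: θ ← 34° -82° = -48°
rotate link 1 by +75°: θ ← -48° +75° = 27°
rotate link 1 by +31°: θ ← 27° +31° = 58°
rotate link 1 by +46°: θ ← 58° +46° = 104°
rotate link 1 by -46°: θ ← 104° -46° = 58°
rotate link 1 by +33°: θ ← 58° +33° = 91°
crank pin P = (r cos θ, r sin θ) = (-0.488667, 27.995735)
h = r sin θ − e = 27.995735 − 17 = 10.995735
x = r cos θ + √(L² − h²) = -0.488667 + 173.652221 = 173.163553

173.1636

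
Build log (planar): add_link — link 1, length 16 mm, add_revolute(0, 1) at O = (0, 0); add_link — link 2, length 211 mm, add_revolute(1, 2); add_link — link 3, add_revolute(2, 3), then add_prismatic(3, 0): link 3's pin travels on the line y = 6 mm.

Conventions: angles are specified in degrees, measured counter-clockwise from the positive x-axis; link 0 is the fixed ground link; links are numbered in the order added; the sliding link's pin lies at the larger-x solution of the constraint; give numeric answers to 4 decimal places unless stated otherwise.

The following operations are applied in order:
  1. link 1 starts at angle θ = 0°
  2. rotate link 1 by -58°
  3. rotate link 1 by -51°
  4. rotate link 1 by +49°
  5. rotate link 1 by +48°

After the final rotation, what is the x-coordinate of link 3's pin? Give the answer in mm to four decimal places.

geometry: r = 16 mm, L = 211 mm, e = 6 mm; θ starts at 0°
rotate link 1 by -58°: θ ← 0° -58° = -58°
rotate link 1 by -51°: θ ← -58° -51° = -109°
rotate link 1 by +49°: θ ← -109° +49° = -60°
rotate link 1 by +48°: θ ← -60° +48° = -12°
crank pin P = (r cos θ, r sin θ) = (15.650362, -3.326587)
h = r sin θ − e = -3.326587 − 6 = -9.326587
x = r cos θ + √(L² − h²) = 15.650362 + 210.793773 = 226.444135

226.4441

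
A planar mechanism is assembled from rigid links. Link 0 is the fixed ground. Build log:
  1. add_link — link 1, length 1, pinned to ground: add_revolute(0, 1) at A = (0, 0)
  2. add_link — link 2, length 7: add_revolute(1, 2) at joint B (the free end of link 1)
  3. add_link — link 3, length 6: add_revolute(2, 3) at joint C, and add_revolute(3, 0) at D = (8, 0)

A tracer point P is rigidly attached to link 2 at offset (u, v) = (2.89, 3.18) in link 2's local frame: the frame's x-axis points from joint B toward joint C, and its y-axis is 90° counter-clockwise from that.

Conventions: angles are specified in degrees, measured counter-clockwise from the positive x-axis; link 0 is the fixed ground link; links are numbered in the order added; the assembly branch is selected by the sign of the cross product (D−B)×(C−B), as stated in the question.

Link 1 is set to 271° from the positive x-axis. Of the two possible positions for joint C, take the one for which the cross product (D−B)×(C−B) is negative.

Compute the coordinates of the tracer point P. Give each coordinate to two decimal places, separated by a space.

A=(0,0), D=(8.00,0)
B = A + 1.00·(cos271°, sin271°) = (0.0175, -0.9998)
|BD| = 8.0449
circle(B,7.00) ∩ circle(D,6.00): a=4.8304, h=5.0663
  candidates: C₊=(4.1808,4.6275) cross=40.758; C₋=(5.4401,-5.4265) cross=-40.758
  branch - wants cross < 0 → take C=(5.4401,-5.4265) (cross=-40.758)
ex = (C−B)/|BC| = (0.7747,-0.6324); ey = (0.6324,0.7747)
P = B + 2.89·ex + 3.18·ey = (4.2672,-0.3640)

4.27 -0.36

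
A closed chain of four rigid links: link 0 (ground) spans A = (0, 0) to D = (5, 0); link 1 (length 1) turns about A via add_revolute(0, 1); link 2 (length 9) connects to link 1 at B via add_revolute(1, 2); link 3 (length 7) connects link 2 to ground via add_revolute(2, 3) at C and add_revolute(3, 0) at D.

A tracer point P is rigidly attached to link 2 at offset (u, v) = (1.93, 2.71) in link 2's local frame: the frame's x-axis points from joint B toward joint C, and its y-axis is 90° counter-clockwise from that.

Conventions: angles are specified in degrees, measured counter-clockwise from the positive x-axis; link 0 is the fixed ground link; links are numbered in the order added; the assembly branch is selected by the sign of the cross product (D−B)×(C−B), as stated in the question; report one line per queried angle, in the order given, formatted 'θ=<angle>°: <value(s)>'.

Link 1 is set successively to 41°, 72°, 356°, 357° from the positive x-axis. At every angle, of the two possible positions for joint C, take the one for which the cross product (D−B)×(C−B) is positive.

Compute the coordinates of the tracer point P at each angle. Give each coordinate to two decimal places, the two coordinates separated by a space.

A=(0,0), D=(5.00,0)
θ=41°: B = A + 1.00·(cos41°, sin41°) = (0.7547, 0.6561)
θ=41°: |BD| = 4.2957
θ=41°: circle(B,9.00) ∩ circle(D,7.00): a=5.8725, h=6.8201
θ=41°:   candidates: C₊=(7.5999,6.4993) cross=29.297; C₋=(5.5167,-6.9809) cross=-29.297
θ=41°:   branch + wants cross > 0 → take C=(7.5999,6.4993) (cross=29.297)
θ=41°: ex = (C−B)/|BC| = (0.7606,0.6492); ey = (-0.6492,0.7606)
θ=41°: P = B + 1.93·ex + 2.71·ey = (0.4632,3.9703)
θ=72°: B = A + 1.00·(cos72°, sin72°) = (0.3090, 0.9511)
θ=72°: |BD| = 4.7864
θ=72°: circle(B,9.00) ∩ circle(D,7.00): a=5.7360, h=6.9353
θ=72°:   candidates: C₊=(7.3087,6.6083) cross=33.195; C₋=(4.5526,-6.9857) cross=-33.195
θ=72°:   branch + wants cross > 0 → take C=(7.3087,6.6083) (cross=33.195)
θ=72°: ex = (C−B)/|BC| = (0.7777,0.6286); ey = (-0.6286,0.7777)
θ=72°: P = B + 1.93·ex + 2.71·ey = (0.1066,4.2719)
θ=356°: B = A + 1.00·(cos356°, sin356°) = (0.9976, -0.0698)
θ=356°: |BD| = 4.0030
θ=356°: circle(B,9.00) ∩ circle(D,7.00): a=5.9985, h=6.7096
θ=356°:   candidates: C₊=(6.8782,6.7433) cross=26.859; C₋=(7.1121,-6.6738) cross=-26.859
θ=356°:   branch + wants cross > 0 → take C=(6.8782,6.7433) (cross=26.859)
θ=356°: ex = (C−B)/|BC| = (0.6534,0.7570); ey = (-0.7570,0.6534)
θ=356°: P = B + 1.93·ex + 2.71·ey = (0.2071,3.1620)
θ=357°: B = A + 1.00·(cos357°, sin357°) = (0.9986, -0.0523)
θ=357°: |BD| = 4.0017
θ=357°: circle(B,9.00) ∩ circle(D,7.00): a=5.9991, h=6.7090
θ=357°:   candidates: C₊=(6.9095,6.7345) cross=26.847; C₋=(7.0850,-6.6823) cross=-26.847
θ=357°:   branch + wants cross > 0 → take C=(6.9095,6.7345) (cross=26.847)
θ=357°: ex = (C−B)/|BC| = (0.6568,0.7541); ey = (-0.7541,0.6568)
θ=357°: P = B + 1.93·ex + 2.71·ey = (0.2226,3.1829)

θ=41°: 0.46 3.97
θ=72°: 0.11 4.27
θ=356°: 0.21 3.16
θ=357°: 0.22 3.18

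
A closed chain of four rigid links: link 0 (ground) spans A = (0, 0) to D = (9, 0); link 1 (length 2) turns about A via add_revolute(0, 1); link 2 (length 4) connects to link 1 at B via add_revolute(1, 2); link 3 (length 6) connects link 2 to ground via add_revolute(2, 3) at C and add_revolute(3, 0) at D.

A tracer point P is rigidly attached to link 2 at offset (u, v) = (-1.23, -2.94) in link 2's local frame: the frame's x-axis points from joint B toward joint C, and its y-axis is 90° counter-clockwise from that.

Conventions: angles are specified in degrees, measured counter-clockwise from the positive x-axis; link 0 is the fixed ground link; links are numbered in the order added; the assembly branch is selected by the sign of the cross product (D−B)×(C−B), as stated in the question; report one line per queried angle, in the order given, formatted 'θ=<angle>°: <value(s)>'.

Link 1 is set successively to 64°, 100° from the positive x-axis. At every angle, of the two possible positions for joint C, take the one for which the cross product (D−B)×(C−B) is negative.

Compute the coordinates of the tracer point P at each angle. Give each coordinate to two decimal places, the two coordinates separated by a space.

A=(0,0), D=(9.00,0)
θ=64°: B = A + 2.00·(cos64°, sin64°) = (0.8767, 1.7976)
θ=64°: |BD| = 8.3198
θ=64°: circle(B,4.00) ∩ circle(D,6.00): a=2.9579, h=2.6927
θ=64°:   candidates: C₊=(4.3466,3.7876) cross=22.403; C₋=(3.1830,-1.4706) cross=-22.403
θ=64°:   branch - wants cross < 0 → take C=(3.1830,-1.4706) (cross=-22.403)
θ=64°: ex = (C−B)/|BC| = (0.5766,-0.8170); ey = (0.8170,0.5766)
θ=64°: P = B + -1.23·ex + -2.94·ey = (-2.2346,1.1074)
θ=100°: B = A + 2.00·(cos100°, sin100°) = (-0.3473, 1.9696)
θ=100°: |BD| = 9.5526
θ=100°: circle(B,4.00) ∩ circle(D,6.00): a=3.7294, h=1.4461
θ=100°:   candidates: C₊=(3.6002,2.6157) cross=13.814; C₋=(3.0038,-0.2144) cross=-13.814
θ=100°:   branch - wants cross < 0 → take C=(3.0038,-0.2144) (cross=-13.814)
θ=100°: ex = (C−B)/|BC| = (0.8378,-0.5460); ey = (0.5460,0.8378)
θ=100°: P = B + -1.23·ex + -2.94·ey = (-2.9830,0.1781)

θ=64°: -2.23 1.11
θ=100°: -2.98 0.18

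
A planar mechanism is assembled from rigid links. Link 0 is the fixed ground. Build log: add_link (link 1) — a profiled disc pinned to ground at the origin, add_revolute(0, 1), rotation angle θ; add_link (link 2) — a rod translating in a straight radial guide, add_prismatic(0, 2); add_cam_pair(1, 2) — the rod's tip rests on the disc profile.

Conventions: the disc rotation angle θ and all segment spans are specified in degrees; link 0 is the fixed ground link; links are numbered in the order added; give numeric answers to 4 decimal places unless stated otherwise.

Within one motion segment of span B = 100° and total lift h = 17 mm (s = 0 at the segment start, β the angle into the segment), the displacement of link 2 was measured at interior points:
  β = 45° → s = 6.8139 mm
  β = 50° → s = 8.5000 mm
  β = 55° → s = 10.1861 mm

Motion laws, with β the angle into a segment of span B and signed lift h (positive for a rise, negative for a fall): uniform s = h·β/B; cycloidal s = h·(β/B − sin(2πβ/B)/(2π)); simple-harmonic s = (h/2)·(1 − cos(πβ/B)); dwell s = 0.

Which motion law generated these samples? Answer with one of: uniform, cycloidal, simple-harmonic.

candidates at β/B = r: uniform s = h·r (linear in β); cycloidal s = h·(r − sin(2πr)/(2π)); simple-harmonic s = (h/2)(1 − cos(πr))
β=45°: printed 6.8139 | uniform 7.6500, cycloidal 6.8139, simple-harmonic 7.1703
β=50°: printed 8.5000 | uniform 8.5000, cycloidal 8.5000, simple-harmonic 8.5000
β=55°: printed 10.1861 | uniform 9.3500, cycloidal 10.1861, simple-harmonic 9.8297
only one law matches every sample → cycloidal

cycloidal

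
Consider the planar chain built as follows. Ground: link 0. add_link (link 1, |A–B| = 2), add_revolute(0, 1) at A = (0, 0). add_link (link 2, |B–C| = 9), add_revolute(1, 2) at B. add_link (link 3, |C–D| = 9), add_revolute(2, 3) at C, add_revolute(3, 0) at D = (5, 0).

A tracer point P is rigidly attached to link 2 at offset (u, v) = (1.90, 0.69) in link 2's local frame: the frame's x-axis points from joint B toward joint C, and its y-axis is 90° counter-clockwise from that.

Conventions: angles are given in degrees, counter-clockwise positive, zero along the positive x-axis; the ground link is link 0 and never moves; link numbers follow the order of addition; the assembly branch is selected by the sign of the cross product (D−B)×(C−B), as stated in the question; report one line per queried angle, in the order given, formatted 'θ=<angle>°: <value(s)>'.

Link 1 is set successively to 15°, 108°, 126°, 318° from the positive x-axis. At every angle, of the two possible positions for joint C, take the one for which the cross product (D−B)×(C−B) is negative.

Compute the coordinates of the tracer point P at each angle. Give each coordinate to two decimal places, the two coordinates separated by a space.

A=(0,0), D=(5.00,0)
θ=15°: B = A + 2.00·(cos15°, sin15°) = (1.9319, 0.5176)
θ=15°: |BD| = 3.1115
θ=15°: circle(B,9.00) ∩ circle(D,9.00): a=1.5558, h=8.8645
θ=15°:   candidates: C₊=(4.9406,8.9998) cross=27.582; C₋=(1.9912,-8.4822) cross=-27.582
θ=15°:   branch - wants cross < 0 → take C=(1.9912,-8.4822) (cross=-27.582)
θ=15°: ex = (C−B)/|BC| = (0.0066,-1.0000); ey = (1.0000,0.0066)
θ=15°: P = B + 1.90·ex + 0.69·ey = (2.6344,-1.3778)
θ=108°: B = A + 2.00·(cos108°, sin108°) = (-0.6180, 1.9021)
θ=108°: |BD| = 5.9313
θ=108°: circle(B,9.00) ∩ circle(D,9.00): a=2.9657, h=8.4973
θ=108°:   candidates: C₊=(4.9160,8.9996) cross=50.400; C₋=(-0.5340,-7.0975) cross=-50.400
θ=108°:   branch - wants cross < 0 → take C=(-0.5340,-7.0975) (cross=-50.400)
θ=108°: ex = (C−B)/|BC| = (0.0093,-1.0000); ey = (1.0000,0.0093)
θ=108°: P = B + 1.90·ex + 0.69·ey = (0.0897,0.0086)
θ=126°: B = A + 2.00·(cos126°, sin126°) = (-1.1756, 1.6180)
θ=126°: |BD| = 6.3840
θ=126°: circle(B,9.00) ∩ circle(D,9.00): a=3.1920, h=8.4149
θ=126°:   candidates: C₊=(4.0450,8.9492) cross=53.721; C₋=(-0.2206,-7.3312) cross=-53.721
θ=126°:   branch - wants cross < 0 → take C=(-0.2206,-7.3312) (cross=-53.721)
θ=126°: ex = (C−B)/|BC| = (0.1061,-0.9944); ey = (0.9944,0.1061)
θ=126°: P = B + 1.90·ex + 0.69·ey = (-0.2879,-0.1980)
θ=318°: B = A + 2.00·(cos318°, sin318°) = (1.4863, -1.3383)
θ=318°: |BD| = 3.7599
θ=318°: circle(B,9.00) ∩ circle(D,9.00): a=1.8800, h=8.8015
θ=318°:   candidates: C₊=(0.1105,7.5560) cross=33.093; C₋=(6.3758,-8.8942) cross=-33.093
θ=318°:   branch - wants cross < 0 → take C=(6.3758,-8.8942) (cross=-33.093)
θ=318°: ex = (C−B)/|BC| = (0.5433,-0.8396); ey = (0.8396,0.5433)
θ=318°: P = B + 1.90·ex + 0.69·ey = (3.0978,-2.5585)

θ=15°: 2.63 -1.38
θ=108°: 0.09 0.01
θ=126°: -0.29 -0.20
θ=318°: 3.10 -2.56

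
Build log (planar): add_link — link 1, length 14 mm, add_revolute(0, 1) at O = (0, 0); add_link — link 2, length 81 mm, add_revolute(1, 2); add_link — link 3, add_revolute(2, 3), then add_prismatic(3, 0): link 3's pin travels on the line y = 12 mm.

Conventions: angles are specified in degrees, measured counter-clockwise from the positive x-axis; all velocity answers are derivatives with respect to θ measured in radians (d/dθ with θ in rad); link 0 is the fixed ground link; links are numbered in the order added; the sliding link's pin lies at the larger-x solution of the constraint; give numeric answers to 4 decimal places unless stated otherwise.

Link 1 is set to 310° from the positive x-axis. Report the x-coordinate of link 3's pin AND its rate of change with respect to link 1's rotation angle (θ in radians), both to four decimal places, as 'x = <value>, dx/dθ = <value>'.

geometry: r = 14 mm, L = 81 mm, e = 12 mm
crank pin P = (r cos θ, r sin θ) = (8.999027, -10.724622)
h = r sin θ − e = -10.724622 − 12 = -22.724622
x = r cos θ + √(L² − h²) = 8.999027 + 77.746971 = 86.745998
dx/dθ = −r sin θ − h·r cos θ/√(L² − h²) (θ in radians; h = -22.724622) = 13.354943

x = 86.7460, dx/dθ = 13.3549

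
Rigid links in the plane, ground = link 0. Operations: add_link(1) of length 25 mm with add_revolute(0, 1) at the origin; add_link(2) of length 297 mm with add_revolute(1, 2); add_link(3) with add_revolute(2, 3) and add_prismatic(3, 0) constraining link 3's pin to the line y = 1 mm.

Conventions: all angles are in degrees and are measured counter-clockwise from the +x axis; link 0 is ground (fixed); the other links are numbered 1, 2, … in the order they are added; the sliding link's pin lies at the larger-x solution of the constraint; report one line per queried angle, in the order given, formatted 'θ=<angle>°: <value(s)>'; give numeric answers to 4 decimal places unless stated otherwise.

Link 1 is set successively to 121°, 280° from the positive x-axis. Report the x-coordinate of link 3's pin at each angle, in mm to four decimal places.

geometry: r = 25 mm, L = 297 mm, e = 1 mm
θ=121°: crank pin P = (r cos θ, r sin θ) = (-12.875952, 21.429183)
θ=121°: h = r sin θ − e = 21.429183 − 1 = 20.429183
θ=121°: x = r cos θ + √(L² − h²) = -12.875952 + 296.296555 = 283.420603
θ=280°: crank pin P = (r cos θ, r sin θ) = (4.341204, -24.620194)
θ=280°: h = r sin θ − e = -24.620194 − 1 = -25.620194
θ=280°: x = r cos θ + √(L² − h²) = 4.341204 + 295.892896 = 300.234100

θ=121°: 283.4206
θ=280°: 300.2341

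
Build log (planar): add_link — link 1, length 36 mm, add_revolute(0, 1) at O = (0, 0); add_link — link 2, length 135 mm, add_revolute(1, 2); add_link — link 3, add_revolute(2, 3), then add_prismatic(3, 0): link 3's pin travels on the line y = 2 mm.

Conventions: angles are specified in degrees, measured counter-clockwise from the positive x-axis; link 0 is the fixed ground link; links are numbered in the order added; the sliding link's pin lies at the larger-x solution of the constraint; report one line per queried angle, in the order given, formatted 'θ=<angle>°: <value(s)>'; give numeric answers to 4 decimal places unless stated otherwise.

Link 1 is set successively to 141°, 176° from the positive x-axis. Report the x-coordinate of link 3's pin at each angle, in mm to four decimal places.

geometry: r = 36 mm, L = 135 mm, e = 2 mm
θ=141°: crank pin P = (r cos θ, r sin θ) = (-27.977255, 22.655534)
θ=141°: h = r sin θ − e = 22.655534 − 2 = 20.655534
θ=141°: x = r cos θ + √(L² − h²) = -27.977255 + 133.410453 = 105.433198
θ=176°: crank pin P = (r cos θ, r sin θ) = (-35.912306, 2.511233)
θ=176°: h = r sin θ − e = 2.511233 − 2 = 0.511233
θ=176°: x = r cos θ + √(L² − h²) = -35.912306 + 134.999032 = 99.086726

θ=141°: 105.4332
θ=176°: 99.0867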